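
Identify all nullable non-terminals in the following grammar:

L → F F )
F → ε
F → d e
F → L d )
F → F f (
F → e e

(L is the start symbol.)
A non-terminal is nullable if it can derive ε (the empty string): either it has an ε-production, or it has a production whose right-hand side consists entirely of nullable non-terminals.

ε-productions: F → ε
So F is immediately nullable.
No further non-terminal can be added: every production for the remaining non-terminals contains a terminal or a non-nullable non-terminal.
Nullable = { 'F' }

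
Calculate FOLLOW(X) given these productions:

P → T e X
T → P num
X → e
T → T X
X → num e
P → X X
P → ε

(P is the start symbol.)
{ $, 'e', 'num' }

In P → T e X: X is at the end, add FOLLOW(P)
In T → T X: X is at the end, add FOLLOW(T)
In P → X X: X is followed by X, add FIRST(X) \ {ε} = { 'e', 'num' }
In P → X X: X is at the end, add FOLLOW(P)

The FOLLOW sets referred to above (computed the same way, to a fixed point):
  FOLLOW(P) = { $, 'num' }
  FOLLOW(T) = { 'e', 'num' }

Taking the union: FOLLOW(X) = { $, 'e', 'num' }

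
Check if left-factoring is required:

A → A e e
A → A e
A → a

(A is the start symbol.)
Yes, A has productions with common prefix 'A e'

Left-factoring is needed when two productions for the same non-terminal
share a common prefix on the right-hand side.

Productions for A:
  A → A e e
  A → A e
  A → a

Found common prefix 'A e' in productions for A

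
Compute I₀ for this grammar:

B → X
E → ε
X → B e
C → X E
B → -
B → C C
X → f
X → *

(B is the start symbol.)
{ [B → . -], [B → . C C], [B → . X], [B' → . B], [C → . X E], [X → . *], [X → . B e], [X → . f] }

First, augment the grammar with B' → B
I₀ = CLOSURE({ [B' → . B] }):
  [B' → . B] has the dot before B: add [B → . X], [B → . -], [B → . C C]
  [B → . X] has the dot before X: add [X → . B e], [X → . f], [X → . *]
  [B → . C C] has the dot before C: add [C → . X E]
No further items can be added.

I₀ = { [B → . -], [B → . C C], [B → . X], [B' → . B], [C → . X E], [X → . *], [X → . B e], [X → . f] }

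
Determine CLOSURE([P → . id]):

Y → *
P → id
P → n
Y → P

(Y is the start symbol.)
{ [P → . id] }

To compute CLOSURE, for each item [A → α.Bβ] where B is a non-terminal, add [B → .γ] for all productions B → γ; repeat for the newly added items until nothing changes.

Start with: [P → . id]
The dot precedes the terminal id, so nothing is added.

CLOSURE = { [P → . id] }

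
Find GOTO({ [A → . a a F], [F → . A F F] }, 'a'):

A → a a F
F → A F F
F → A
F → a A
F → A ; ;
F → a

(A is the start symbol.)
GOTO(I, 'a') = CLOSURE({ [A → αX.β] : [A → α.Xβ] ∈ I, X = 'a' })

Items with dot before 'a', with the dot advanced:
  [A → . a a F] → [A → a . a F]
Closure adds nothing (no advanced item has the dot before a non-terminal).

GOTO = { [A → a . a F] }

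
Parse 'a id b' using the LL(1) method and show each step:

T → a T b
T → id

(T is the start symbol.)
LL(1) parsing maintains a stack (initially the start symbol over $) and the input. At each step: if the stack top is a terminal, match it against the current input token; if it is a non-terminal N, replace it with the RHS of M[N, lookahead] (the unique production whose predict set contains the lookahead).

Stack is shown with the top on the left.

Stack    Input     Action
-------------------------
T $      a id b $  output T → a T b
a T b $  a id b $  match 'a'
T b $    id b $    output T → id
id b $   id b $    match 'id'
b $      b $       match 'b'
$        $         accept

The string is accepted.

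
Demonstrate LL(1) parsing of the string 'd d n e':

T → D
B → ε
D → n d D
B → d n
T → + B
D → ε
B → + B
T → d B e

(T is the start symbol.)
LL(1) parsing maintains a stack (initially the start symbol over $) and the input. At each step: if the stack top is a terminal, match it against the current input token; if it is a non-terminal N, replace it with the RHS of M[N, lookahead] (the unique production whose predict set contains the lookahead).

Stack is shown with the top on the left.

Stack    Input      Action
--------------------------
T $      d d n e $  output T → d B e
d B e $  d d n e $  match 'd'
B e $    d n e $    output B → d n
d n e $  d n e $    match 'd'
n e $    n e $      match 'n'
e $      e $        match 'e'
$        $          accept

The string is accepted.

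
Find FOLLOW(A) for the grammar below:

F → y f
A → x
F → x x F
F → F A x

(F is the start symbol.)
To compute FOLLOW(A), find every occurrence of A on a right-hand side N → α A β: add FIRST(β) \ {ε}, and if β is empty or nullable also add FOLLOW(N). Iterate to a fixed point.

In F → F A x: A is followed by x, add FIRST(x) \ {ε} = { 'x' }

Taking the union: FOLLOW(A) = { 'x' }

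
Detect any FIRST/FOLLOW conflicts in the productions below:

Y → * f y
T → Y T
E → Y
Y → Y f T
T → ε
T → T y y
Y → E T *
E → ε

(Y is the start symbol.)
Nullable non-terminals: E, T.
FIRST sets used below: FIRST(Y) = { '*', 'y' }, FIRST(T) = { '*', 'y', ε }

E: nullable alternative(s) E → ε; FOLLOW(E) = { '*', 'y' }
  E → Y: FIRST \ {ε} = { '*', 'y' } — overlaps FOLLOW(E) on { '*', 'y' }: CONFLICT
  E → ε: FIRST \ {ε} = { } — this is the only nullable alternative, skip

T: nullable alternative(s) T → ε; FOLLOW(T) = { $, '*', 'f', 'y' }
  T → Y T: FIRST \ {ε} = { '*', 'y' } — overlaps FOLLOW(T) on { '*', 'y' }: CONFLICT
  T → ε: FIRST \ {ε} = { } — this is the only nullable alternative, skip
  T → T y y: FIRST \ {ε} = { '*', 'y' } — overlaps FOLLOW(T) on { '*', 'y' }: CONFLICT

Y has no nullable alternative, so no FIRST/FOLLOW check is needed there.

So the grammar has 3 FIRST/FOLLOW conflicts (marked CONFLICT above).

Answer: Yes. T → Y T with FOLLOW(T) on { '*', 'y' }; T → T y y with FOLLOW(T) on { '*', 'y' }; E → Y with FOLLOW(E) on { '*', 'y' }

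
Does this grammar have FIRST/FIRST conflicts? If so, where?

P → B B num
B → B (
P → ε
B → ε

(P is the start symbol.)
No FIRST/FIRST conflicts.

FIRST sets of the non-terminals at (or reachable through a nullable prefix from) the front of some alternative:
  FIRST(B) = { '(', ε }

Productions for P:
  P → B B num: FIRST = { '(', 'num' }
  P → ε: FIRST = { ε }
Productions for B:
  B → B (: FIRST = { '(' }
  B → ε: FIRST = { ε }

All alternatives of each non-terminal have pairwise disjoint FIRST sets.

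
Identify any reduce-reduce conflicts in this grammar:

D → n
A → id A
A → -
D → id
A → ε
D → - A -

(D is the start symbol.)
No reduce-reduce conflicts

A reduce-reduce conflict occurs when an LR(0) state has two complete items [A → α .] and [B → β .] — both call for a reduction, and with no lookahead the parser cannot choose between them.

Augment with D' → D and build the canonical LR(0) collection (I0 = CLOSURE({[D' → . D]}), then GOTO on every symbol after a dot until no new states appear). It has 10 states:
  I0: { [D → . - A -], [D → . id], [D → . n], [D' → . D] }  — shift
  I1: { [A → . -], [A → . id A], [A → .], [D → - . A -] }  — shift, reduce
  I2: { [D' → D .] }  — accept
  I3: { [D → id .] }  — reduce
  I4: { [D → n .] }  — reduce
  I5: { [A → - .] }  — reduce
  I6: { [D → - A . -] }  — shift
  I7: { [A → . -], [A → . id A], [A → .], [A → id . A] }  — shift, reduce
  I8: { [A → id A .] }  — reduce
  I9: { [D → - A - .] }  — reduce

No state contains more than one complete item.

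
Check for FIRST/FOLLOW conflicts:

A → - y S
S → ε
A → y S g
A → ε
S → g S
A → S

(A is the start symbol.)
Yes. S → g S with FOLLOW(S) on { 'g' }

A FIRST/FOLLOW conflict occurs when a non-terminal N has a nullable alternative N → β (β ⇒* ε) and another alternative N → α with FIRST(α) ∩ FOLLOW(N) ≠ ∅: on such a lookahead the parser cannot decide between expanding α and letting N vanish via β.

Nullable non-terminals: A, S.
FIRST sets used below: FIRST(S) = { 'g', ε }

A: nullable alternative(s) A → ε, A → S; FOLLOW(A) = { $ }
  A → - y S: FIRST \ {ε} = { '-' } — disjoint from FOLLOW(A)
  A → y S g: FIRST \ {ε} = { 'y' } — disjoint from FOLLOW(A)
  A → ε: FIRST \ {ε} = { } — disjoint from FOLLOW(A)
  A → S: FIRST \ {ε} = { 'g' } — disjoint from FOLLOW(A)

S: nullable alternative(s) S → ε; FOLLOW(S) = { $, 'g' }
  S → ε: FIRST \ {ε} = { } — this is the only nullable alternative, skip
  S → g S: FIRST \ {ε} = { 'g' } — overlaps FOLLOW(S) on { 'g' }: CONFLICT

So the grammar has 1 FIRST/FOLLOW conflict (marked CONFLICT above).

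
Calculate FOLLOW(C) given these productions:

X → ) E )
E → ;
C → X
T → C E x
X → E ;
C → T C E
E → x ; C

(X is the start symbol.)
In T → C E x: C is followed by E x, add FIRST(E x) \ {ε} = { ';', 'x' }
In C → T C E: C is followed by E, add FIRST(E) \ {ε} = { ';', 'x' }
In E → x ; C: C is at the end, add FOLLOW(E)

The FOLLOW sets referred to above (computed the same way, to a fixed point):
  FOLLOW(E) = { ')', ';', 'x' }

Taking the union: FOLLOW(C) = { ')', ';', 'x' }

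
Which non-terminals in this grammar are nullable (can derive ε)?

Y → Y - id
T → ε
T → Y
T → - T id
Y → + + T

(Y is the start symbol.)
{ 'T' }

ε-productions: T → ε
So T is immediately nullable.
No further non-terminal can be added: every production for the remaining non-terminals contains a terminal or a non-nullable non-terminal.
Nullable = { 'T' }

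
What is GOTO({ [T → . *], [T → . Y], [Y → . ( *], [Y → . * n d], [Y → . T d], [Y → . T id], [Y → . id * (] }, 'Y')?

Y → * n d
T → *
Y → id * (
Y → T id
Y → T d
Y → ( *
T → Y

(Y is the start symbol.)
GOTO(I, 'Y') = CLOSURE({ [A → αX.β] : [A → α.Xβ] ∈ I, X = 'Y' })

Items with dot before 'Y', with the dot advanced:
  [T → . Y] → [T → Y .]
Closure adds nothing (no advanced item has the dot before a non-terminal).

GOTO = { [T → Y .] }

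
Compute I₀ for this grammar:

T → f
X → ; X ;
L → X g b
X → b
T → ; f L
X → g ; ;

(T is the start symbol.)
{ [T → . ; f L], [T → . f], [T' → . T] }

First, augment the grammar with T' → T
I₀ = CLOSURE({ [T' → . T] }):
  [T' → . T] has the dot before T: add [T → . f], [T → . ; f L]
No further items can be added.

I₀ = { [T → . ; f L], [T → . f], [T' → . T] }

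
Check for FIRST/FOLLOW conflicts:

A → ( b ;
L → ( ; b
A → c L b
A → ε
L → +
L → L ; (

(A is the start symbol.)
Nullable non-terminals: A.

A: nullable alternative(s) A → ε; FOLLOW(A) = { $ }
  A → ( b ;: FIRST \ {ε} = { '(' } — disjoint from FOLLOW(A)
  A → c L b: FIRST \ {ε} = { 'c' } — disjoint from FOLLOW(A)
  A → ε: FIRST \ {ε} = { } — this is the only nullable alternative, skip

L has no nullable alternative, so no FIRST/FOLLOW check is needed there.

No FIRST/FOLLOW conflicts found.

Answer: No FIRST/FOLLOW conflicts.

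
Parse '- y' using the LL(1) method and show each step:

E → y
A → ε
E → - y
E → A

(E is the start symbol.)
LL(1) parsing maintains a stack (initially the start symbol over $) and the input. At each step: if the stack top is a terminal, match it against the current input token; if it is a non-terminal N, replace it with the RHS of M[N, lookahead] (the unique production whose predict set contains the lookahead).

Stack is shown with the top on the left.

Stack  Input  Action
--------------------
E $    - y $  output E → - y
- y $  - y $  match '-'
y $    y $    match 'y'
$      $      accept

The string is accepted.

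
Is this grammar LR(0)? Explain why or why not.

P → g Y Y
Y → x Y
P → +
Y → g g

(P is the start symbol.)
Yes, the grammar is LR(0)

A grammar is LR(0) if no state in the canonical LR(0) collection has:
  - both a shift item (dot before a terminal) and a complete item (shift-reduce conflict), or
  - two or more complete items (reduce-reduce conflict; the accept item [P' → P .] counts as a complete item here).

Augment with P' → P and build the canonical LR(0) collection (I0 = CLOSURE({[P' → . P]}), then GOTO on every symbol after a dot until no new states appear). It has 10 states:
  I0: { [P → . +], [P → . g Y Y], [P' → . P] }  — shift
  I1: { [P → + .] }  — reduce
  I2: { [P' → P .] }  — accept
  I3: { [P → g . Y Y], [Y → . g g], [Y → . x Y] }  — shift
  I4: { [P → g Y . Y], [Y → . g g], [Y → . x Y] }  — shift
  I5: { [Y → g . g] }  — shift
  I6: { [Y → . g g], [Y → . x Y], [Y → x . Y] }  — shift
  I7: { [Y → x Y .] }  — reduce
  I8: { [Y → g g .] }  — reduce
  I9: { [P → g Y Y .] }  — reduce

Every state is either a pure shift/goto state or contains exactly one complete item and nothing to shift — no conflicts. The grammar is LR(0).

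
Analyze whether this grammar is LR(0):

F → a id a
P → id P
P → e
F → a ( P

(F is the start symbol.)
Augment with F' → F and build the canonical LR(0) collection (I0 = CLOSURE({[F' → . F]}), then GOTO on every symbol after a dot until no new states appear). It has 10 states:
  I0: { [F → . a ( P], [F → . a id a], [F' → . F] }  — shift
  I1: { [F' → F .] }  — accept
  I2: { [F → a . ( P], [F → a . id a] }  — shift
  I3: { [F → a ( . P], [P → . e], [P → . id P] }  — shift
  I4: { [F → a id . a] }  — shift
  I5: { [F → a id a .] }  — reduce
  I6: { [F → a ( P .] }  — reduce
  I7: { [P → e .] }  — reduce
  I8: { [P → . e], [P → . id P], [P → id . P] }  — shift
  I9: { [P → id P .] }  — reduce

Every state is either a pure shift/goto state or contains exactly one complete item and nothing to shift — no conflicts. The grammar is LR(0).

Answer: Yes, the grammar is LR(0)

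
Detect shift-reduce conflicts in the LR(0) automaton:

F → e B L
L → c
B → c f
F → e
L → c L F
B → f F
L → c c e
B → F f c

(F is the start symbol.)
Augment with F' → F and build the canonical LR(0) collection (I0 = CLOSURE({[F' → . F]}), then GOTO on every symbol after a dot until no new states appear). It has 17 states:
  I0: { [F → . e B L], [F → . e], [F' → . F] }  — shift
  I1: { [F' → F .] }  — accept
  I2: { [B → . F f c], [B → . c f], [B → . f F], [F → . e B L], [F → . e], [F → e . B L], [F → e .] }  — shift, reduce
  I3: { [F → e B . L], [L → . c L F], [L → . c c e], [L → . c] }  — shift
  I4: { [B → F . f c] }  — shift
  I5: { [B → c . f] }  — shift
  I6: { [B → f . F], [F → . e B L], [F → . e] }  — shift
  I7: { [B → f F .] }  — reduce
  I8: { [B → c f .] }  — reduce
  I9: { [B → F f . c] }  — shift
  I10: { [B → F f c .] }  — reduce
  I11: { [F → e B L .] }  — reduce
  I12: { [L → . c L F], [L → . c c e], [L → . c], [L → c . L F], [L → c . c e], [L → c .] }  — shift, reduce
  I13: { [F → . e B L], [F → . e], [L → c L . F] }  — shift
  I14: { [L → . c L F], [L → . c c e], [L → . c], [L → c . L F], [L → c . c e], [L → c .], [L → c c . e] }  — shift, reduce
  I15: { [L → c c e .] }  — reduce
  I16: { [L → c L F .] }  — reduce

I2 contains reduce item [F → e .] and shift items [B → . c f], [B → . f F], [F → . e], [F → . e B L] — shift-reduce conflict.
I12 contains reduce item [L → c .] and shift items [L → . c], [L → . c L F], [L → . c c e], [L → c . c e] — shift-reduce conflict.
I14 contains reduce item [L → c .] and shift items [L → . c], [L → . c L F], [L → . c c e], [L → c . c e], [L → c c . e] — shift-reduce conflict.

Answer: Yes — I2: [F → e .] vs [B → . c f]; I12: [L → c .] vs [L → . c]; I14: [L → c .] vs [L → . c]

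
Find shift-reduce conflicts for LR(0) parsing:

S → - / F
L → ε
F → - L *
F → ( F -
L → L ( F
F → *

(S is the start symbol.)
Augment with S' → S and build the canonical LR(0) collection (I0 = CLOSURE({[S' → . S]}), then GOTO on every symbol after a dot until no new states appear). It has 14 states:
  I0: { [S → . - / F], [S' → . S] }  — shift
  I1: { [S → - . / F] }  — shift
  I2: { [S' → S .] }  — accept
  I3: { [F → . ( F -], [F → . *], [F → . - L *], [S → - / . F] }  — shift
  I4: { [F → ( . F -], [F → . ( F -], [F → . *], [F → . - L *] }  — shift
  I5: { [F → * .] }  — reduce
  I6: { [F → - . L *], [L → . L ( F], [L → .] }  — reduce
  I7: { [S → - / F .] }  — reduce
  I8: { [F → - L . *], [L → L . ( F] }  — shift
  I9: { [F → . ( F -], [F → . *], [F → . - L *], [L → L ( . F] }  — shift
  I10: { [F → - L * .] }  — reduce
  I11: { [L → L ( F .] }  — reduce
  I12: { [F → ( F . -] }  — shift
  I13: { [F → ( F - .] }  — reduce

No state contains both a complete item and a shift item.

Answer: No shift-reduce conflicts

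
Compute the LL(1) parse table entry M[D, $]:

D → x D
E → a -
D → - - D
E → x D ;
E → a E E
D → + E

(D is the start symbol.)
Empty (error entry)

To find M[D, $], we find productions for D where $ is in the predict set (PREDICT(N → α) = (FIRST(α) \ {ε}) ∪ (FOLLOW(N) if α ⇒* ε)).

D → x D: PREDICT = { 'x' }
D → - - D: PREDICT = { '-' }
D → + E: PREDICT = { '+' }

M[D, $] is empty (no production applies)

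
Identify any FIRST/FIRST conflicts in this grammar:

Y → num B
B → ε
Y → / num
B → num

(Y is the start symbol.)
Productions for Y:
  Y → num B: FIRST = { 'num' }
  Y → / num: FIRST = { '/' }
Productions for B:
  B → ε: FIRST = { ε }
  B → num: FIRST = { 'num' }

All alternatives of each non-terminal have pairwise disjoint FIRST sets.

Answer: No FIRST/FIRST conflicts.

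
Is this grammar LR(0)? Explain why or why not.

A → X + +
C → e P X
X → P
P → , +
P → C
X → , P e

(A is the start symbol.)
Yes, the grammar is LR(0)

Augment with A' → A and build the canonical LR(0) collection (I0 = CLOSURE({[A' → . A]}), then GOTO on every symbol after a dot until no new states appear). It has 15 states:
  I0: { [A → . X + +], [A' → . A], [C → . e P X], [P → . , +], [P → . C], [X → . , P e], [X → . P] }  — shift
  I1: { [C → . e P X], [P → , . +], [P → . , +], [P → . C], [X → , . P e] }  — shift
  I2: { [A' → A .] }  — accept
  I3: { [P → C .] }  — reduce
  I4: { [X → P .] }  — reduce
  I5: { [A → X . + +] }  — shift
  I6: { [C → . e P X], [C → e . P X], [P → . , +], [P → . C] }  — shift
  I7: { [P → , . +] }  — shift
  I8: { [C → . e P X], [C → e P . X], [P → . , +], [P → . C], [X → . , P e], [X → . P] }  — shift
  I9: { [C → e P X .] }  — reduce
  I10: { [P → , + .] }  — reduce
  I11: { [A → X + . +] }  — shift
  I12: { [A → X + + .] }  — reduce
  I13: { [X → , P . e] }  — shift
  I14: { [X → , P e .] }  — reduce

Every state is either a pure shift/goto state or contains exactly one complete item and nothing to shift — no conflicts. The grammar is LR(0).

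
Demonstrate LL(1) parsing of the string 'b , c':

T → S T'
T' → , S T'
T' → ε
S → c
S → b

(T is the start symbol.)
LL(1) parsing maintains a stack (initially the start symbol over $) and the input. At each step: if the stack top is a terminal, match it against the current input token; if it is a non-terminal N, replace it with the RHS of M[N, lookahead] (the unique production whose predict set contains the lookahead).

Stack is shown with the top on the left.

Stack     Input    Action
-------------------------
T $       b , c $  output T → S T'
S T' $    b , c $  output S → b
b T' $    b , c $  match 'b'
T' $      , c $    output T' → , S T'
, S T' $  , c $    match ','
S T' $    c $      output S → c
c T' $    c $      match 'c'
T' $      $        output T' → ε
$         $        accept

The string is accepted.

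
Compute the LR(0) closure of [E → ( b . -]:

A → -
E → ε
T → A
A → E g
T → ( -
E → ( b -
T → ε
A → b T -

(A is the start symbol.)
{ [E → ( b . -] }

Start with: [E → ( b . -]
The dot precedes the terminal '-', so nothing is added.

CLOSURE = { [E → ( b . -] }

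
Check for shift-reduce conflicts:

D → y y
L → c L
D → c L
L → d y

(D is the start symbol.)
A shift-reduce conflict occurs when an LR(0) state has both:
  - a complete (reduce) item [A → α .] (dot at the end), and
  - a shift item [B → β . c γ] (dot before a terminal).

Augment with D' → D and build the canonical LR(0) collection (I0 = CLOSURE({[D' → . D]}), then GOTO on every symbol after a dot until no new states appear). It has 10 states:
  I0: { [D → . c L], [D → . y y], [D' → . D] }  — shift
  I1: { [D' → D .] }  — accept
  I2: { [D → c . L], [L → . c L], [L → . d y] }  — shift
  I3: { [D → y . y] }  — shift
  I4: { [D → y y .] }  — reduce
  I5: { [D → c L .] }  — reduce
  I6: { [L → . c L], [L → . d y], [L → c . L] }  — shift
  I7: { [L → d . y] }  — shift
  I8: { [L → d y .] }  — reduce
  I9: { [L → c L .] }  — reduce

No state contains both a complete item and a shift item.

Answer: No shift-reduce conflicts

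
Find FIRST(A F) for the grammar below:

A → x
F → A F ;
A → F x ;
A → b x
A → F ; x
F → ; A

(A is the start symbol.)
FIRST sets of the non-terminals involved (from the grammar, by fixed-point iteration):
  FIRST(A) = { ';', 'b', 'x' }

To compute FIRST(A F), process the symbols left to right:
Symbol A is a non-terminal. Add FIRST(A) \ {ε} = { ';', 'b', 'x' }
A is not nullable (ε ∉ FIRST(A)), so stop here.
FIRST(A F) = { ';', 'b', 'x' }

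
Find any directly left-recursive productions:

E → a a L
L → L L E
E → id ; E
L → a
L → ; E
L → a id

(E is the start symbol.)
Direct left recursion occurs when N → N α for some non-terminal N (the right-hand side begins with the left-hand side itself).

E → a a L: starts with a
L → L L E: LEFT RECURSIVE (starts with L)
E → id ; E: starts with id
L → a: starts with a
L → ; E: starts with ';'
L → a id: starts with a

The grammar has direct left recursion on: L.

Answer: Yes, L is left-recursive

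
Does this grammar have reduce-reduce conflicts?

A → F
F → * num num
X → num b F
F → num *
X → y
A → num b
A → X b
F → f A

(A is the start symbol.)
A reduce-reduce conflict occurs when an LR(0) state has two complete items [A → α .] and [B → β .] — both call for a reduction, and with no lookahead the parser cannot choose between them.

Augment with A' → A and build the canonical LR(0) collection (I0 = CLOSURE({[A' → . A]}), then GOTO on every symbol after a dot until no new states appear). It has 16 states:
  I0: { [A → . F], [A → . X b], [A → . num b], [A' → . A], [F → . * num num], [F → . f A], [F → . num *], [X → . num b F], [X → . y] }  — shift
  I1: { [F → * . num num] }  — shift
  I2: { [A' → A .] }  — accept
  I3: { [A → F .] }  — reduce
  I4: { [A → X . b] }  — shift
  I5: { [A → . F], [A → . X b], [A → . num b], [F → . * num num], [F → . f A], [F → . num *], [F → f . A], [X → . num b F], [X → . y] }  — shift
  I6: { [A → num . b], [F → num . *], [X → num . b F] }  — shift
  I7: { [X → y .] }  — reduce
  I8: { [F → num * .] }  — reduce
  I9: { [A → num b .], [F → . * num num], [F → . f A], [F → . num *], [X → num b . F] }  — shift, reduce
  I10: { [X → num b F .] }  — reduce
  I11: { [F → num . *] }  — shift
  I12: { [F → f A .] }  — reduce
  I13: { [A → X b .] }  — reduce
  I14: { [F → * num . num] }  — shift
  I15: { [F → * num num .] }  — reduce

No state contains more than one complete item.

Answer: No reduce-reduce conflicts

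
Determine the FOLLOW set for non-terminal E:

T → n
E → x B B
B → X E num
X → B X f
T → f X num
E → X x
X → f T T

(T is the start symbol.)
{ 'num' }

In B → X E num: E is followed by num, add FIRST(num) \ {ε} = { 'num' }

Taking the union: FOLLOW(E) = { 'num' }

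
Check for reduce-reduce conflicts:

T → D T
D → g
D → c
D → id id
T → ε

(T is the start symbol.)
No reduce-reduce conflicts

A reduce-reduce conflict occurs when an LR(0) state has two complete items [A → α .] and [B → β .] — both call for a reduction, and with no lookahead the parser cannot choose between them.

Augment with T' → T and build the canonical LR(0) collection (I0 = CLOSURE({[T' → . T]}), then GOTO on every symbol after a dot until no new states appear). It has 8 states:
  I0: { [D → . c], [D → . g], [D → . id id], [T → . D T], [T → .], [T' → . T] }  — shift, reduce
  I1: { [D → . c], [D → . g], [D → . id id], [T → . D T], [T → .], [T → D . T] }  — shift, reduce
  I2: { [T' → T .] }  — accept
  I3: { [D → c .] }  — reduce
  I4: { [D → g .] }  — reduce
  I5: { [D → id . id] }  — shift
  I6: { [D → id id .] }  — reduce
  I7: { [T → D T .] }  — reduce

No state contains more than one complete item.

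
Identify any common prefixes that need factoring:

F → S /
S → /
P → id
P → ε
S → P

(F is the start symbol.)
No, left-factoring is not needed

Left-factoring is needed when two productions for the same non-terminal
share a common prefix on the right-hand side.

Productions for S:
  S → /
  S → P
Productions for P:
  P → id
  P → ε

No common prefixes found.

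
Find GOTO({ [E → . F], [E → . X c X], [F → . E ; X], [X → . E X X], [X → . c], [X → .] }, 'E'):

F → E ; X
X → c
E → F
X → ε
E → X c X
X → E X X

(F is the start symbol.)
GOTO(I, 'E') = CLOSURE({ [A → αX.β] : [A → α.Xβ] ∈ I, X = 'E' })

Items with dot before 'E', with the dot advanced:
  [F → . E ; X] → [F → E . ; X]
  [X → . E X X] → [X → E . X X]
Closure of the advanced items:
  [X → E . X X] has the dot before X: add [X → . c], [X → .], [X → . E X X]
  [X → . E X X] has the dot before E: add [E → . F], [E → . X c X]
  [E → . F] has the dot before F: add [F → . E ; X]

GOTO = { [E → . F], [E → . X c X], [F → . E ; X], [F → E . ; X], [X → . E X X], [X → . c], [X → .], [X → E . X X] }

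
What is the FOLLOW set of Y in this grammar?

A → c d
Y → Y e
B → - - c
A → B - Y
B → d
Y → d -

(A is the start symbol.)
{ $, 'e' }

In Y → Y e: Y is followed by e, add FIRST(e) \ {ε} = { 'e' }
In A → B - Y: Y is at the end, add FOLLOW(A)

The FOLLOW sets referred to above (computed the same way, to a fixed point):
  FOLLOW(A) = { $ }

Taking the union: FOLLOW(Y) = { $, 'e' }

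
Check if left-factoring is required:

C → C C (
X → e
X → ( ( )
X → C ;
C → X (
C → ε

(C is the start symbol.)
No, left-factoring is not needed

Left-factoring is needed when two productions for the same non-terminal
share a common prefix on the right-hand side.

Productions for C:
  C → C C (
  C → X (
  C → ε
Productions for X:
  X → e
  X → ( ( )
  X → C ;

No common prefixes found.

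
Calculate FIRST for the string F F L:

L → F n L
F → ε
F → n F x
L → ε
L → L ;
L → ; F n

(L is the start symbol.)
FIRST sets of the non-terminals involved (from the grammar, by fixed-point iteration):
  FIRST(F) = { 'n', ε }
  FIRST(L) = { ';', 'n', ε }

To compute FIRST(F F L), process the symbols left to right:
Symbol F is a non-terminal. Add FIRST(F) \ {ε} = { 'n' }
F is nullable (ε ∈ FIRST(F)), continue to the next symbol.
Symbol F is a non-terminal. Add FIRST(F) \ {ε} = { 'n' }
F is nullable (ε ∈ FIRST(F)), continue to the next symbol.
Symbol L is a non-terminal. Add FIRST(L) \ {ε} = { ';', 'n' }
L is nullable (ε ∈ FIRST(L)), continue to the next symbol.
All symbols are nullable, so ε is in the result.
FIRST(F F L) = { ';', 'n', ε }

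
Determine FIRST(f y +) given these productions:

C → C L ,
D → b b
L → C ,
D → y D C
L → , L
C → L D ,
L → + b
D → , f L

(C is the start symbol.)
To compute FIRST(f y +), process the symbols left to right:
Symbol f is a terminal. Add 'f' and stop.
FIRST(f y +) = { 'f' }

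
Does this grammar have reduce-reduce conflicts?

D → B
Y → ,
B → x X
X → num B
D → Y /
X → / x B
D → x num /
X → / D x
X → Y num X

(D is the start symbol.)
Augment with D' → D and build the canonical LR(0) collection (I0 = CLOSURE({[D' → . D]}), then GOTO on every symbol after a dot until no new states appear). It has 21 states:
  I0: { [B → . x X], [D → . B], [D → . Y /], [D → . x num /], [D' → . D], [Y → . ,] }  — shift
  I1: { [Y → , .] }  — reduce
  I2: { [D → B .] }  — reduce
  I3: { [D' → D .] }  — accept
  I4: { [D → Y . /] }  — shift
  I5: { [B → x . X], [D → x . num /], [X → . / D x], [X → . / x B], [X → . Y num X], [X → . num B], [Y → . ,] }  — shift
  I6: { [B → . x X], [D → . B], [D → . Y /], [D → . x num /], [X → / . D x], [X → / . x B], [Y → . ,] }  — shift
  I7: { [B → x X .] }  — reduce
  I8: { [X → Y . num X] }  — shift
  I9: { [B → . x X], [D → x num . /], [X → num . B] }  — shift
  I10: { [D → x num / .] }  — reduce
  I11: { [X → num B .] }  — reduce
  I12: { [B → x . X], [X → . / D x], [X → . / x B], [X → . Y num X], [X → . num B], [Y → . ,] }  — shift
  I13: { [B → . x X], [X → num . B] }  — shift
  I14: { [X → . / D x], [X → . / x B], [X → . Y num X], [X → . num B], [X → Y num . X], [Y → . ,] }  — shift
  I15: { [X → Y num X .] }  — reduce
  I16: { [X → / D . x] }  — shift
  I17: { [B → . x X], [B → x . X], [D → x . num /], [X → . / D x], [X → . / x B], [X → . Y num X], [X → . num B], [X → / x . B], [Y → . ,] }  — shift
  I18: { [X → / x B .] }  — reduce
  I19: { [X → / D x .] }  — reduce
  I20: { [D → Y / .] }  — reduce

No state contains more than one complete item.

Answer: No reduce-reduce conflicts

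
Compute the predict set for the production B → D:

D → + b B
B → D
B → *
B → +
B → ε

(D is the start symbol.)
{ '+' }

PREDICT(B → D) = (FIRST(RHS) \ {ε}) ∪ (FOLLOW(B) if ε ∈ FIRST(RHS), i.e. RHS ⇒* ε)
FIRST(D) = { '+' }
FIRST(D) = { '+' }
ε ∉ FIRST(D), so FOLLOW(B) is not added.
PREDICT(B → D) = { '+' }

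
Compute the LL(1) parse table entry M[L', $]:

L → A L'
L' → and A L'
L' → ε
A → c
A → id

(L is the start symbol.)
To find M[L', $], we find productions for L' where $ is in the predict set (PREDICT(N → α) = (FIRST(α) \ {ε}) ∪ (FOLLOW(N) if α ⇒* ε)).

Relevant sets:
  FOLLOW(L') = { $ }

L' → and A L': PREDICT = { 'and' }
L' → ε: PREDICT = { $ }
  $ is in predict set, so this production goes in M[L', $]

M[L', $] = L' → ε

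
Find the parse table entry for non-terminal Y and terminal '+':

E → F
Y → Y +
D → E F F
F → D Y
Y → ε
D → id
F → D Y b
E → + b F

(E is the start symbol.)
To find M[Y, '+'], we find productions for Y where '+' is in the predict set (PREDICT(N → α) = (FIRST(α) \ {ε}) ∪ (FOLLOW(N) if α ⇒* ε)).

Relevant sets:
  FIRST(Y) = { '+', ε }
  FOLLOW(Y) = { $, '+', 'b', 'id' }

Y → Y +: PREDICT = { '+' }
  '+' is in predict set, so this production goes in M[Y, '+']
Y → ε: PREDICT = { $, '+', 'b', 'id' }
  '+' is in predict set, so this production goes in M[Y, '+']

M[Y, '+'] = Y → Y +, Y → ε  (a multiply-defined cell — the grammar is not LL(1))

Answer: Y → Y +, Y → ε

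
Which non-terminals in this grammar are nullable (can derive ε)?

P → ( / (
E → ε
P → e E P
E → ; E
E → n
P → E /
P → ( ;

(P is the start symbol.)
{ 'E' }

ε-productions: E → ε
So E is immediately nullable.
No further non-terminal can be added: every production for the remaining non-terminals contains a terminal or a non-nullable non-terminal.
Nullable = { 'E' }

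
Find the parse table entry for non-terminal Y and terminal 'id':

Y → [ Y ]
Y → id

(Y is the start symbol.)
Y → id

To find M[Y, 'id'], we find productions for Y where 'id' is in the predict set (PREDICT(N → α) = (FIRST(α) \ {ε}) ∪ (FOLLOW(N) if α ⇒* ε)).

Y → [ Y ]: PREDICT = { '[' }
Y → id: PREDICT = { 'id' }
  'id' is in predict set, so this production goes in M[Y, 'id']

M[Y, 'id'] = Y → id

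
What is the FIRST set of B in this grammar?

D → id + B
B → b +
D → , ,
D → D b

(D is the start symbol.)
{ 'b' }

To compute FIRST(B), examine every production with B on the left-hand side, reading each right-hand side left to right until a non-nullable symbol is reached.

From B → b +:
  - b is a terminal: add 'b' and stop

Collecting: FIRST(B) = { 'b' }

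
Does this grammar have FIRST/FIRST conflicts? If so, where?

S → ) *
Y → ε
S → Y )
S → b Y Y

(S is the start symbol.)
Yes. S → ')' '*' / S → Y ')' on { ')' }

A FIRST/FIRST conflict occurs when two productions N → α and N → β for the same non-terminal have FIRST(α) ∩ FIRST(β) ≠ ∅ (with ε ∈ FIRST of a nullable right-hand side, so two nullable alternatives also conflict).

FIRST sets of the non-terminals at (or reachable through a nullable prefix from) the front of some alternative:
  FIRST(Y) = { ε }

Productions for S:
  S → ) *: FIRST = { ')' }
  S → Y ): FIRST = { ')' }
  S → b Y Y: FIRST = { 'b' }
Y has only one production, so no FIRST/FIRST conflict is possible there.

Conflict for S: S → ) * and S → Y )
  Overlap: { ')' }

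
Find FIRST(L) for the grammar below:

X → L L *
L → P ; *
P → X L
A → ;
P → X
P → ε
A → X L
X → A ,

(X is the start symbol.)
{ ';' }

To compute FIRST(L), examine every production with L on the left-hand side, reading each right-hand side left to right until a non-nullable symbol is reached.

FIRST sets of the other non-terminals involved (by the same procedure, iterated to a fixed point):
  FIRST(P) = { ';', ε }

From L → P ; *:
  - P is a non-terminal: add FIRST(P) \ {ε} = { ';' }
    P is nullable, so continue to the next symbol
  - ';' is a terminal: add ';' and stop

Collecting: FIRST(L) = { ';' }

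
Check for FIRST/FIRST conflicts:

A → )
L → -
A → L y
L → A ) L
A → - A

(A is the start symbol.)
Yes. A → ')' / A → L y on { ')' }; A → L y / A → '-' A on { '-' }; L → '-' / L → A ')' L on { '-' }

A FIRST/FIRST conflict occurs when two productions N → α and N → β for the same non-terminal have FIRST(α) ∩ FIRST(β) ≠ ∅ (with ε ∈ FIRST of a nullable right-hand side, so two nullable alternatives also conflict).

FIRST sets of the non-terminals at (or reachable through a nullable prefix from) the front of some alternative:
  FIRST(L) = { ')', '-' }
  FIRST(A) = { ')', '-' }

Productions for A:
  A → ): FIRST = { ')' }
  A → L y: FIRST = { ')', '-' }
  A → - A: FIRST = { '-' }
Productions for L:
  L → -: FIRST = { '-' }
  L → A ) L: FIRST = { ')', '-' }

Conflict for A: A → ) and A → L y
  Overlap: { ')' }
Conflict for A: A → L y and A → - A
  Overlap: { '-' }
Conflict for L: L → - and L → A ) L
  Overlap: { '-' }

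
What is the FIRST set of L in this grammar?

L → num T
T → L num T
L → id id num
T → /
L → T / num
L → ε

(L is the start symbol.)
{ '/', 'id', 'num', ε }

FIRST sets of the other non-terminals involved (by the same procedure, iterated to a fixed point):
  FIRST(T) = { '/', 'id', 'num' }

From L → num T:
  - num is a terminal: add 'num' and stop
From L → id id num:
  - id is a terminal: add 'id' and stop
From L → T / num:
  - T is a non-terminal: add FIRST(T) \ {ε} = { '/', 'id', 'num' }
    T is not nullable, so stop
From L → ε:
  - ε-production, so ε ∈ FIRST(L)

Collecting: FIRST(L) = { '/', 'id', 'num', ε }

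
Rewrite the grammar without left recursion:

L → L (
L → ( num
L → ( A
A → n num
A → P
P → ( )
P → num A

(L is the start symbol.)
L is directly left-recursive. The standard transformation for
  A → A α₁ | ... | A α_m | β₁ | ... | β_n
is
  A  → β₁ A' | ... | β_n A'
  A' → α₁ A' | ... | α_m A' | ε

L → ( num becomes L → ( num L'
L → ( A becomes L → ( A L'
L → L ( becomes L' → ( L'
Add L' → ε

Productions for other non-terminals are unchanged:
  A → n num
  A → P
  P → ( )
  P → num A

Resulting grammar:
L → ( num L'
L → ( A L'
L' → ( L'
L' → ε
A → n num
A → P
P → ( )
P → num A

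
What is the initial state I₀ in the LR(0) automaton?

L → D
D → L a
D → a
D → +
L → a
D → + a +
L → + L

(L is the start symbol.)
{ [D → . + a +], [D → . +], [D → . L a], [D → . a], [L → . + L], [L → . D], [L → . a], [L' → . L] }

First, augment the grammar with L' → L
I₀ = CLOSURE({ [L' → . L] }):
  [L' → . L] has the dot before L: add [L → . D], [L → . a], [L → . + L]
  [L → . D] has the dot before D: add [D → . L a], [D → . a], [D → . +], [D → . + a +]
No further items can be added.

I₀ = { [D → . + a +], [D → . +], [D → . L a], [D → . a], [L → . + L], [L → . D], [L → . a], [L' → . L] }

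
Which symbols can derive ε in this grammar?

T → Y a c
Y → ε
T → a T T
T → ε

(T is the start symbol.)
ε-productions: Y → ε, T → ε
So Y, T are immediately nullable.
Every non-terminal is now nullable.
Nullable = { 'T', 'Y' }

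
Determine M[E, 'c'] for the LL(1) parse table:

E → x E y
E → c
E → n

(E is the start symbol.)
E → c

To find M[E, 'c'], we find productions for E where 'c' is in the predict set (PREDICT(N → α) = (FIRST(α) \ {ε}) ∪ (FOLLOW(N) if α ⇒* ε)).

E → x E y: PREDICT = { 'x' }
E → c: PREDICT = { 'c' }
  'c' is in predict set, so this production goes in M[E, 'c']
E → n: PREDICT = { 'n' }

M[E, 'c'] = E → c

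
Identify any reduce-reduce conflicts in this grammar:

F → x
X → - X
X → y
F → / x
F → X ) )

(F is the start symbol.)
A reduce-reduce conflict occurs when an LR(0) state has two complete items [A → α .] and [B → β .] — both call for a reduction, and with no lookahead the parser cannot choose between them.

Augment with F' → F and build the canonical LR(0) collection (I0 = CLOSURE({[F' → . F]}), then GOTO on every symbol after a dot until no new states appear). It has 11 states:
  I0: { [F → . / x], [F → . X ) )], [F → . x], [F' → . F], [X → . - X], [X → . y] }  — shift
  I1: { [X → - . X], [X → . - X], [X → . y] }  — shift
  I2: { [F → / . x] }  — shift
  I3: { [F' → F .] }  — accept
  I4: { [F → X . ) )] }  — shift
  I5: { [F → x .] }  — reduce
  I6: { [X → y .] }  — reduce
  I7: { [F → X ) . )] }  — shift
  I8: { [F → X ) ) .] }  — reduce
  I9: { [F → / x .] }  — reduce
  I10: { [X → - X .] }  — reduce

No state contains more than one complete item.

Answer: No reduce-reduce conflicts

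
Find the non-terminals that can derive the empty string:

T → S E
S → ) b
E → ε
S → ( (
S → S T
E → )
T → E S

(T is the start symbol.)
A non-terminal is nullable if it can derive ε (the empty string): either it has an ε-production, or it has a production whose right-hand side consists entirely of nullable non-terminals.

ε-productions: E → ε
So E is immediately nullable.
No further non-terminal can be added: every production for the remaining non-terminals contains a terminal or a non-nullable non-terminal.
Nullable = { 'E' }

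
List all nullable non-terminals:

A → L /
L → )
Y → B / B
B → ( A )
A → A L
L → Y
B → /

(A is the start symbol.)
None

There are no ε-productions, so no non-terminal can derive ε.
No non-terminals are nullable.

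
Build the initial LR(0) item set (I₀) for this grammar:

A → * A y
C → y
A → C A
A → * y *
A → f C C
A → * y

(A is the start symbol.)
First, augment the grammar with A' → A
I₀ = CLOSURE({ [A' → . A] }):
  [A' → . A] has the dot before A: add [A → . * A y], [A → . C A], [A → . * y *], [A → . f C C], [A → . * y]
  [A → . C A] has the dot before C: add [C → . y]
No further items can be added.

I₀ = { [A → . * A y], [A → . * y *], [A → . * y], [A → . C A], [A → . f C C], [A' → . A], [C → . y] }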